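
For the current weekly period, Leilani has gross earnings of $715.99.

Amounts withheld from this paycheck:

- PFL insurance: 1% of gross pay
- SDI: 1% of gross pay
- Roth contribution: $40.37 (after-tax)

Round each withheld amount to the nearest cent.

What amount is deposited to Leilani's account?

SDI: $715.99 × 0.01 = $7.16
PFL insurance: $715.99 × 0.01 = $7.16
Roth contribution: $40.37
Total deductions = $7.16 + $7.16 + $40.37 = $54.69
Net pay = $715.99 − $54.69 = $661.30

$661.30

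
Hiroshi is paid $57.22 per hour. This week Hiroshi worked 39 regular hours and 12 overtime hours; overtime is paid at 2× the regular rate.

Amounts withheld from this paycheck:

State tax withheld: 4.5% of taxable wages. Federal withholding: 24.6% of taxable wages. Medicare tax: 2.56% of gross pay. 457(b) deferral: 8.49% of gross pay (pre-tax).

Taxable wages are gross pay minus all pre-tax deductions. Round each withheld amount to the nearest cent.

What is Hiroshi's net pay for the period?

Regular pay: 39 × $57.22 = $2,231.58
Overtime pay: 12 × $57.22 × 2 = $1,373.28
Gross pay = $2,231.58 + $1,373.28 = $3,604.86
457(b) deferral: $3,604.86 × 0.0849 = $306.05
Taxable wages = $3,604.86 − $306.05 = $3,298.81
Federal withholding: $3,298.81 × 0.246 = $811.51
State tax withheld: $3,298.81 × 0.045 = $148.45
Medicare tax: $3,604.86 × 0.0256 = $92.28
Total deductions = $306.05 + $811.51 + $148.45 + $92.28 = $1,358.29
Net pay = $3,604.86 − $1,358.29 = $2,246.57

$2,246.57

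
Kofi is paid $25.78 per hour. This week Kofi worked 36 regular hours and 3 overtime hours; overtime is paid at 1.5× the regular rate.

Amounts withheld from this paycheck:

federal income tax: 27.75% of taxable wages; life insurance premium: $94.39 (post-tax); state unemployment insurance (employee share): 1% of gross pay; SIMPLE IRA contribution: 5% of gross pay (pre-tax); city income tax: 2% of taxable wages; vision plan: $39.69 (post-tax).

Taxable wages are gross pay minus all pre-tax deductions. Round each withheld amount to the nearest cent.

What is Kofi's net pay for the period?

Regular pay: 36 × $25.78 = $928.08
Overtime pay: 3 × $25.78 × 1.5 = $116.01
Gross pay = $928.08 + $116.01 = $1,044.09
SIMPLE IRA contribution: $1,044.09 × 0.05 = $52.20
Taxable wages = $1,044.09 − $52.20 = $991.89
City income tax: $991.89 × 0.02 = $19.84
Federal income tax: $991.89 × 0.2775 = $275.25
State unemployment insurance (employee share): $1,044.09 × 0.01 = $10.44
Life insurance premium: $94.39
Vision plan: $39.69
Total deductions = $52.20 + $19.84 + $275.25 + $10.44 + $94.39 + $39.69 = $491.81
Net pay = $1,044.09 − $491.81 = $552.28

$552.28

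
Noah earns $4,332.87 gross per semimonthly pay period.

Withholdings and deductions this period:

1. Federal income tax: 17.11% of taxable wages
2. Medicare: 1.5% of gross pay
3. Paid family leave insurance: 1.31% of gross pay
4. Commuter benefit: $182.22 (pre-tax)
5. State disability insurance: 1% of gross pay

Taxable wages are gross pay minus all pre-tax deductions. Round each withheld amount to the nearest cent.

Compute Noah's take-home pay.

$3,275.39

Commuter benefit: $182.22
Taxable wages = $4,332.87 − $182.22 = $4,150.65
Federal income tax: $4,150.65 × 0.1711 = $710.18
Medicare: $4,332.87 × 0.015 = $64.99
Paid family leave insurance: $4,332.87 × 0.0131 = $56.76
State disability insurance: $4,332.87 × 0.01 = $43.33
Total deductions = $182.22 + $710.18 + $64.99 + $56.76 + $43.33 = $1,057.48
Net pay = $4,332.87 − $1,057.48 = $3,275.39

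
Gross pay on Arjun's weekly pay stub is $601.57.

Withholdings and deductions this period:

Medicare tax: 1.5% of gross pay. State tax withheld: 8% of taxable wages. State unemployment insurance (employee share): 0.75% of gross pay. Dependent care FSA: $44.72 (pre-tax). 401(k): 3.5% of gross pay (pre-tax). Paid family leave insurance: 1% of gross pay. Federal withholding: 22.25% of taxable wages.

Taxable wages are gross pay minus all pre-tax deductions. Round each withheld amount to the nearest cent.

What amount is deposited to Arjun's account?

$354.17

401(k): $601.57 × 0.035 = $21.05
Dependent care FSA: $44.72
Pre-tax total = $21.05 + $44.72 = $65.77
Taxable wages = $601.57 − $65.77 = $535.80
Federal withholding: $535.80 × 0.2225 = $119.22
State tax withheld: $535.80 × 0.08 = $42.86
Medicare tax: $601.57 × 0.015 = $9.02
Paid family leave insurance: $601.57 × 0.01 = $6.02
State unemployment insurance (employee share): $601.57 × 0.0075 = $4.51
Total deductions = $21.05 + $44.72 + $119.22 + $42.86 + $9.02 + $6.02 + $4.51 = $247.40
Net pay = $601.57 − $247.40 = $354.17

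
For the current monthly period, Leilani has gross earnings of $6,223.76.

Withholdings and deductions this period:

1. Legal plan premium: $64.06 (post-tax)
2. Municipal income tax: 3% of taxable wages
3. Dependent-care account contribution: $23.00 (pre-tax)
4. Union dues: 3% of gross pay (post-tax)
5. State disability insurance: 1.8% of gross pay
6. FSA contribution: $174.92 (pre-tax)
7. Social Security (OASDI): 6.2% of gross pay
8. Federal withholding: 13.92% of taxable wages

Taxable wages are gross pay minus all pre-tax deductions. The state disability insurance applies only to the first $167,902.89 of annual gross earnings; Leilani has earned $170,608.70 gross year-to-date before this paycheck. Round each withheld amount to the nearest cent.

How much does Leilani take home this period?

$4,369.62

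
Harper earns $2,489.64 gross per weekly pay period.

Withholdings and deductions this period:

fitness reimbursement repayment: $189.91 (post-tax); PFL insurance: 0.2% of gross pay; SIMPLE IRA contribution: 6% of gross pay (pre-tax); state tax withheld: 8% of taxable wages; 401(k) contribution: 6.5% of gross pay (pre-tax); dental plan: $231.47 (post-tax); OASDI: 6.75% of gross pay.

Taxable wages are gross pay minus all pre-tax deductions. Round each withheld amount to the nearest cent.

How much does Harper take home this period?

401(k) contribution: $2,489.64 × 0.065 = $161.83
SIMPLE IRA contribution: $2,489.64 × 0.06 = $149.38
Pre-tax total = $161.83 + $149.38 = $311.21
Taxable wages = $2,489.64 − $311.21 = $2,178.43
State tax withheld: $2,178.43 × 0.08 = $174.27
OASDI: $2,489.64 × 0.0675 = $168.05
PFL insurance: $2,489.64 × 0.002 = $4.98
Dental plan: $231.47
Fitness reimbursement repayment: $189.91
Total deductions = $161.83 + $149.38 + $174.27 + $168.05 + $4.98 + $231.47 + $189.91 = $1,079.89
Net pay = $2,489.64 − $1,079.89 = $1,409.75

$1,409.75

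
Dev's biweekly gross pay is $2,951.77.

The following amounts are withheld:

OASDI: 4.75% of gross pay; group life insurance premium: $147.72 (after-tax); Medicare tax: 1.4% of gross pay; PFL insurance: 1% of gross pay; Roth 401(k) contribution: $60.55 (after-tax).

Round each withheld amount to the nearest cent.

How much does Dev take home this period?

$2,532.45

Medicare tax: $2,951.77 × 0.014 = $41.32
OASDI: $2,951.77 × 0.0475 = $140.21
PFL insurance: $2,951.77 × 0.01 = $29.52
Roth 401(k) contribution: $60.55
Group life insurance premium: $147.72
Total deductions = $41.32 + $140.21 + $29.52 + $60.55 + $147.72 = $419.32
Net pay = $2,951.77 − $419.32 = $2,532.45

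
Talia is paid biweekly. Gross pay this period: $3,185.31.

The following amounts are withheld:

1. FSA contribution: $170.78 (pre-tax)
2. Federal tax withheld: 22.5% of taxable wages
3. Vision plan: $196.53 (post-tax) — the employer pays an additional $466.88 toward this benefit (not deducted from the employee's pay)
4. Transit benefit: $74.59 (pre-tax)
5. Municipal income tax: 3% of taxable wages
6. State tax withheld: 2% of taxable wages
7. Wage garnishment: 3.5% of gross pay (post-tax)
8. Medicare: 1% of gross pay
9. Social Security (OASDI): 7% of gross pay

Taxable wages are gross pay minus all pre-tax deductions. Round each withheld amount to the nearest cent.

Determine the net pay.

$1,568.61

Transit benefit: $74.59
FSA contribution: $170.78
Pre-tax total = $74.59 + $170.78 = $245.37
Taxable wages = $3,185.31 − $245.37 = $2,939.94
Federal tax withheld: $2,939.94 × 0.225 = $661.49
State tax withheld: $2,939.94 × 0.02 = $58.80
Municipal income tax: $2,939.94 × 0.03 = $88.20
Social Security (OASDI): $3,185.31 × 0.07 = $222.97
Medicare: $3,185.31 × 0.01 = $31.85
Wage garnishment: $3,185.31 × 0.035 = $111.49
Vision plan: $196.53
(Employer's $466.88 toward vision plan is not withheld from the employee.)
Total deductions = $74.59 + $170.78 + $661.49 + $58.80 + $88.20 + $222.97 + $31.85 + $111.49 + $196.53 = $1,616.70
Net pay = $3,185.31 − $1,616.70 = $1,568.61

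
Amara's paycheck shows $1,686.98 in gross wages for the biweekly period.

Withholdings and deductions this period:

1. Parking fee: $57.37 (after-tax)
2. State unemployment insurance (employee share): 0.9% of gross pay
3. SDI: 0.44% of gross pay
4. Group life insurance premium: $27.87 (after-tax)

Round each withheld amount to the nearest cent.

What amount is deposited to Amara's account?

$1,579.14

SDI: $1,686.98 × 0.0044 = $7.42
State unemployment insurance (employee share): $1,686.98 × 0.009 = $15.18
Parking fee: $57.37
Group life insurance premium: $27.87
Total deductions = $7.42 + $15.18 + $57.37 + $27.87 = $107.84
Net pay = $1,686.98 − $107.84 = $1,579.14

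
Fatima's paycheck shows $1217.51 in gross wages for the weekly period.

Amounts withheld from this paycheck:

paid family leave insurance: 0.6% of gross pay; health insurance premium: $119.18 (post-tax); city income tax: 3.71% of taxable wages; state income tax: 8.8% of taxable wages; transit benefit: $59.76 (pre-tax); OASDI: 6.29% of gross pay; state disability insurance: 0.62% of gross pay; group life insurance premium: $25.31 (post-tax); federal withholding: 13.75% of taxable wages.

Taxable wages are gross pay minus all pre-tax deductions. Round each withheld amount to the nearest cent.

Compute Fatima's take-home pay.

Transit benefit: $59.76
Taxable wages = $1217.51 − $59.76 = $1157.75
Federal withholding: $1157.75 × 0.1375 = $159.19
City income tax: $1157.75 × 0.0371 = $42.95
State income tax: $1157.75 × 0.088 = $101.88
OASDI: $1217.51 × 0.0629 = $76.58
Paid family leave insurance: $1217.51 × 0.006 = $7.31
State disability insurance: $1217.51 × 0.0062 = $7.55
Health insurance premium: $119.18
Group life insurance premium: $25.31
Total deductions = $59.76 + $159.19 + $42.95 + $101.88 + $76.58 + $7.31 + $7.55 + $119.18 + $25.31 = $599.71
Net pay = $1217.51 − $599.71 = $617.80

$617.80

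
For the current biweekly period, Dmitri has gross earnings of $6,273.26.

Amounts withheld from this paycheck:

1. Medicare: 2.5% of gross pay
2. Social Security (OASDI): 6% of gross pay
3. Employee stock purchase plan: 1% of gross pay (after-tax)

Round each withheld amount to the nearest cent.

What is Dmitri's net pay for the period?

Medicare: $6,273.26 × 0.025 = $156.83
Social Security (OASDI): $6,273.26 × 0.06 = $376.40
Employee stock purchase plan: $6,273.26 × 0.01 = $62.73
Total deductions = $156.83 + $376.40 + $62.73 = $595.96
Net pay = $6,273.26 − $595.96 = $5,677.30

$5,677.30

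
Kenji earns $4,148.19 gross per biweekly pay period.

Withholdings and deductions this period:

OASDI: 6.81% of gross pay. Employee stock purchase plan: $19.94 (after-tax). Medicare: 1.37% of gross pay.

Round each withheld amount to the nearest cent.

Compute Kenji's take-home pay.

$3,788.93

Medicare: $4,148.19 × 0.0137 = $56.83
OASDI: $4,148.19 × 0.0681 = $282.49
Employee stock purchase plan: $19.94
Total deductions = $56.83 + $282.49 + $19.94 = $359.26
Net pay = $4,148.19 − $359.26 = $3,788.93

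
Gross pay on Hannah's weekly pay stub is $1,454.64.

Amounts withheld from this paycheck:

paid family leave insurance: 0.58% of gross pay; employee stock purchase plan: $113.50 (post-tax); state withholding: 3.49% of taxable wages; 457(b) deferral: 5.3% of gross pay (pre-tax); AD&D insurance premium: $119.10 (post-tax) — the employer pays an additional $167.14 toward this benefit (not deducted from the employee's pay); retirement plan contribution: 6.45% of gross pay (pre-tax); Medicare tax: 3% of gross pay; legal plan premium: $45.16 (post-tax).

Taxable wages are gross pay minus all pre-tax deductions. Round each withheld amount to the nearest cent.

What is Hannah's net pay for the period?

$909.08

Retirement plan contribution: $1,454.64 × 0.0645 = $93.82
457(b) deferral: $1,454.64 × 0.053 = $77.10
Pre-tax total = $93.82 + $77.10 = $170.92
Taxable wages = $1,454.64 − $170.92 = $1,283.72
State withholding: $1,283.72 × 0.0349 = $44.80
Medicare tax: $1,454.64 × 0.03 = $43.64
Paid family leave insurance: $1,454.64 × 0.0058 = $8.44
Legal plan premium: $45.16
AD&D insurance premium: $119.10
Employee stock purchase plan: $113.50
(Employer's $167.14 toward AD&D insurance premium is not withheld from the employee.)
Total deductions = $93.82 + $77.10 + $44.80 + $43.64 + $8.44 + $45.16 + $119.10 + $113.50 = $545.56
Net pay = $1,454.64 − $545.56 = $909.08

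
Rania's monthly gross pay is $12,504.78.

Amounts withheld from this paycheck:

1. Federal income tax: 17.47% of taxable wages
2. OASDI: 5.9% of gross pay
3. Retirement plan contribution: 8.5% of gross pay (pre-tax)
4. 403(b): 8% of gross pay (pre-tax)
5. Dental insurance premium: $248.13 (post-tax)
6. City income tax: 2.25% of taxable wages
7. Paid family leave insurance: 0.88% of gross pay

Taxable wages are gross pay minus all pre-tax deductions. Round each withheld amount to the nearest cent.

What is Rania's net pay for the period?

Retirement plan contribution: $12,504.78 × 0.085 = $1,062.91
403(b): $12,504.78 × 0.08 = $1,000.38
Pre-tax total = $1,062.91 + $1,000.38 = $2,063.29
Taxable wages = $12,504.78 − $2,063.29 = $10,441.49
City income tax: $10,441.49 × 0.0225 = $234.93
Federal income tax: $10,441.49 × 0.1747 = $1,824.13
Paid family leave insurance: $12,504.78 × 0.0088 = $110.04
OASDI: $12,504.78 × 0.059 = $737.78
Dental insurance premium: $248.13
Total deductions = $1,062.91 + $1,000.38 + $234.93 + $1,824.13 + $110.04 + $737.78 + $248.13 = $5,218.30
Net pay = $12,504.78 − $5,218.30 = $7,286.48

$7,286.48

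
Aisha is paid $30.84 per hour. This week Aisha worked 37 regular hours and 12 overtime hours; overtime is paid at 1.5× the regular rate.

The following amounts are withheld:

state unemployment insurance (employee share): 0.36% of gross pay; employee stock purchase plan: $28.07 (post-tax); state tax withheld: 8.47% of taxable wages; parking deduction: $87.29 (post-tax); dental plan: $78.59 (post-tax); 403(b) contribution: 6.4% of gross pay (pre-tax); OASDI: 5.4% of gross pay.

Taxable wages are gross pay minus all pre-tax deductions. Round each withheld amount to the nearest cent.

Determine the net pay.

Regular pay: 37 × $30.84 = $1,141.08
Overtime pay: 12 × $30.84 × 1.5 = $555.12
Gross pay = $1,141.08 + $555.12 = $1,696.20
403(b) contribution: $1,696.20 × 0.064 = $108.56
Taxable wages = $1,696.20 − $108.56 = $1,587.64
State tax withheld: $1,587.64 × 0.0847 = $134.47
OASDI: $1,696.20 × 0.054 = $91.59
State unemployment insurance (employee share): $1,696.20 × 0.0036 = $6.11
Employee stock purchase plan: $28.07
Parking deduction: $87.29
Dental plan: $78.59
Total deductions = $108.56 + $134.47 + $91.59 + $6.11 + $28.07 + $87.29 + $78.59 = $534.68
Net pay = $1,696.20 − $534.68 = $1,161.52

$1,161.52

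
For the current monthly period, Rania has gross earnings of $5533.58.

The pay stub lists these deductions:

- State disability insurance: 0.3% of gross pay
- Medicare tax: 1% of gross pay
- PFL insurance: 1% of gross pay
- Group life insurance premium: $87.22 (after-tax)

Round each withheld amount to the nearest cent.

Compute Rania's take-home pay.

Medicare tax: $5533.58 × 0.01 = $55.34
PFL insurance: $5533.58 × 0.01 = $55.34
State disability insurance: $5533.58 × 0.003 = $16.60
Group life insurance premium: $87.22
Total deductions = $55.34 + $55.34 + $16.60 + $87.22 = $214.50
Net pay = $5533.58 − $214.50 = $5319.08

$5319.08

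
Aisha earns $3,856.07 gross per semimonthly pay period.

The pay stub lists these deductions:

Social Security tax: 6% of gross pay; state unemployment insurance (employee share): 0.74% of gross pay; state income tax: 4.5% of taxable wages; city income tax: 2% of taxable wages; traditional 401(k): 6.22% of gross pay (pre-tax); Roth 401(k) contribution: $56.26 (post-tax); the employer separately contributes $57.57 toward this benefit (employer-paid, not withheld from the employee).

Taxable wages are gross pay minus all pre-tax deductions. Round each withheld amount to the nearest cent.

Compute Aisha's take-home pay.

$3,065.02

Traditional 401(k): $3,856.07 × 0.0622 = $239.85
Taxable wages = $3,856.07 − $239.85 = $3,616.22
State income tax: $3,616.22 × 0.045 = $162.73
City income tax: $3,616.22 × 0.02 = $72.32
State unemployment insurance (employee share): $3,856.07 × 0.0074 = $28.53
Social Security tax: $3,856.07 × 0.06 = $231.36
Roth 401(k) contribution: $56.26
(Employer's $57.57 toward Roth 401(k) contribution is not withheld from the employee.)
Total deductions = $239.85 + $162.73 + $72.32 + $28.53 + $231.36 + $56.26 = $791.05
Net pay = $3,856.07 − $791.05 = $3,065.02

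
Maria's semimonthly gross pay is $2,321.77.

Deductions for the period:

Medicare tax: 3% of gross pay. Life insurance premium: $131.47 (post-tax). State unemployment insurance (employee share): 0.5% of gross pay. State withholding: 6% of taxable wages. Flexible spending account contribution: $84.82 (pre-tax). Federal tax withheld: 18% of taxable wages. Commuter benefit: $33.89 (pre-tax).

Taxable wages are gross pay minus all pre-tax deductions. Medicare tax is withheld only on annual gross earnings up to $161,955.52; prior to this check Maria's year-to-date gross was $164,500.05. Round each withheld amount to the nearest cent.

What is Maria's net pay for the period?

Commuter benefit: $33.89
Flexible spending account contribution: $84.82
Pre-tax total = $33.89 + $84.82 = $118.71
Taxable wages = $2,321.77 − $118.71 = $2,203.06
State withholding: $2,203.06 × 0.06 = $132.18
Federal tax withheld: $2,203.06 × 0.18 = $396.55
State unemployment insurance (employee share): $2,321.77 × 0.005 = $11.61
Medicare tax: annual cap $161,955.52 already reached (YTD $164,500.05), so $0.00
Life insurance premium: $131.47
Total deductions = $33.89 + $84.82 + $132.18 + $396.55 + $11.61 + $0.00 + $131.47 = $790.52
Net pay = $2,321.77 − $790.52 = $1,531.25

$1,531.25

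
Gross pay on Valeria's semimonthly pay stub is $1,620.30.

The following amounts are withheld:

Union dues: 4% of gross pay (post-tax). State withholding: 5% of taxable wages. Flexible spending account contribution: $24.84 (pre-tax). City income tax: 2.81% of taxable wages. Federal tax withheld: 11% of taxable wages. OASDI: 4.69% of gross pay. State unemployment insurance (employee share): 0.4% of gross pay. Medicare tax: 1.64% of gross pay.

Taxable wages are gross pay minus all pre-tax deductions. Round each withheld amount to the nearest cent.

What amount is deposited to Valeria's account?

Flexible spending account contribution: $24.84
Taxable wages = $1,620.30 − $24.84 = $1,595.46
State withholding: $1,595.46 × 0.05 = $79.77
City income tax: $1,595.46 × 0.0281 = $44.83
Federal tax withheld: $1,595.46 × 0.11 = $175.50
State unemployment insurance (employee share): $1,620.30 × 0.004 = $6.48
Medicare tax: $1,620.30 × 0.0164 = $26.57
OASDI: $1,620.30 × 0.0469 = $75.99
Union dues: $1,620.30 × 0.04 = $64.81
Total deductions = $24.84 + $79.77 + $44.83 + $175.50 + $6.48 + $26.57 + $75.99 + $64.81 = $498.79
Net pay = $1,620.30 − $498.79 = $1,121.51

$1,121.51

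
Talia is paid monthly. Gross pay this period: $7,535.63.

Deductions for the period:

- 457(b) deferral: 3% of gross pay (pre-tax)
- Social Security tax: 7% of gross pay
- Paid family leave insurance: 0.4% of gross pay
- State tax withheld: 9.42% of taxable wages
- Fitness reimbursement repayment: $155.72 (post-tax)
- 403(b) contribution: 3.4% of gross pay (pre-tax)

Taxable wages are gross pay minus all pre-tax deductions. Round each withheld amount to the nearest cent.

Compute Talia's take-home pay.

$5,675.57

403(b) contribution: $7,535.63 × 0.034 = $256.21
457(b) deferral: $7,535.63 × 0.03 = $226.07
Pre-tax total = $256.21 + $226.07 = $482.28
Taxable wages = $7,535.63 − $482.28 = $7,053.35
State tax withheld: $7,053.35 × 0.0942 = $664.43
Social Security tax: $7,535.63 × 0.07 = $527.49
Paid family leave insurance: $7,535.63 × 0.004 = $30.14
Fitness reimbursement repayment: $155.72
Total deductions = $256.21 + $226.07 + $664.43 + $527.49 + $30.14 + $155.72 = $1,860.06
Net pay = $7,535.63 − $1,860.06 = $5,675.57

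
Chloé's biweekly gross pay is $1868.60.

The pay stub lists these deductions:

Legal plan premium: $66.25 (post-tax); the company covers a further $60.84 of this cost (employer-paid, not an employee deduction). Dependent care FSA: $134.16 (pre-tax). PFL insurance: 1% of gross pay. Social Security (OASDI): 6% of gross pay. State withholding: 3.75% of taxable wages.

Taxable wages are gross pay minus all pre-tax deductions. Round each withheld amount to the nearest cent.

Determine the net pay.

Dependent care FSA: $134.16
Taxable wages = $1868.60 − $134.16 = $1734.44
State withholding: $1734.44 × 0.0375 = $65.04
Social Security (OASDI): $1868.60 × 0.06 = $112.12
PFL insurance: $1868.60 × 0.01 = $18.69
Legal plan premium: $66.25
(Employer's $60.84 toward legal plan premium is not withheld from the employee.)
Total deductions = $134.16 + $65.04 + $112.12 + $18.69 + $66.25 = $396.26
Net pay = $1868.60 − $396.26 = $1472.34

$1472.34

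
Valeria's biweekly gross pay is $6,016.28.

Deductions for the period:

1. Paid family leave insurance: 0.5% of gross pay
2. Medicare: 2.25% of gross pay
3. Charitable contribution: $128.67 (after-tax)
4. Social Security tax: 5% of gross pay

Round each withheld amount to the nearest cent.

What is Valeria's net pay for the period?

$5,421.35

Medicare: $6,016.28 × 0.0225 = $135.37
Social Security tax: $6,016.28 × 0.05 = $300.81
Paid family leave insurance: $6,016.28 × 0.005 = $30.08
Charitable contribution: $128.67
Total deductions = $135.37 + $300.81 + $30.08 + $128.67 = $594.93
Net pay = $6,016.28 − $594.93 = $5,421.35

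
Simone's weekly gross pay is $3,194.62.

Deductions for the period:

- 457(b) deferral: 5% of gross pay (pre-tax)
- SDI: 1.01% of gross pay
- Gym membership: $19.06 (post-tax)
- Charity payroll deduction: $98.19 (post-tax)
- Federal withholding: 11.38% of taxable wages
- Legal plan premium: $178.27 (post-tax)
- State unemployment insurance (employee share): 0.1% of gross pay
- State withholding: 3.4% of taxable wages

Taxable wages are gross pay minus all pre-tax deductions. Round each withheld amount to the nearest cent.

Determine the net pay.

457(b) deferral: $3,194.62 × 0.05 = $159.73
Taxable wages = $3,194.62 − $159.73 = $3,034.89
Federal withholding: $3,034.89 × 0.1138 = $345.37
State withholding: $3,034.89 × 0.034 = $103.19
SDI: $3,194.62 × 0.0101 = $32.27
State unemployment insurance (employee share): $3,194.62 × 0.001 = $3.19
Charity payroll deduction: $98.19
Legal plan premium: $178.27
Gym membership: $19.06
Total deductions = $159.73 + $345.37 + $103.19 + $32.27 + $3.19 + $98.19 + $178.27 + $19.06 = $939.27
Net pay = $3,194.62 − $939.27 = $2,255.35

$2,255.35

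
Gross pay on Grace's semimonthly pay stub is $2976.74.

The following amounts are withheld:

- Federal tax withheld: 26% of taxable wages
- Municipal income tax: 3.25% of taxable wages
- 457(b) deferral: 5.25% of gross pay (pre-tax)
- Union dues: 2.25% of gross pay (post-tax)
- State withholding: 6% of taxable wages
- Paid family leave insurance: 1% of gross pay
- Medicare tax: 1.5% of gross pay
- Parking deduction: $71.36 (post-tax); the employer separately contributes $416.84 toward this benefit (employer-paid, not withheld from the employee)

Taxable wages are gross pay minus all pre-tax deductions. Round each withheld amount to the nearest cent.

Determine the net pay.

$1613.49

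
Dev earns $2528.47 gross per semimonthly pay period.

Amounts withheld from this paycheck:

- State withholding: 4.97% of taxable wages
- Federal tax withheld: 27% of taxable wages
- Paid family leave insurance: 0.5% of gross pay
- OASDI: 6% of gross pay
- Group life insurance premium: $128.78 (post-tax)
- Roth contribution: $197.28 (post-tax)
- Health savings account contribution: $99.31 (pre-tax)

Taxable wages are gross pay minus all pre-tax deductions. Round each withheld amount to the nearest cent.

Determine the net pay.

$1162.15

Health savings account contribution: $99.31
Taxable wages = $2528.47 − $99.31 = $2429.16
Federal tax withheld: $2429.16 × 0.27 = $655.87
State withholding: $2429.16 × 0.0497 = $120.73
OASDI: $2528.47 × 0.06 = $151.71
Paid family leave insurance: $2528.47 × 0.005 = $12.64
Roth contribution: $197.28
Group life insurance premium: $128.78
Total deductions = $99.31 + $655.87 + $120.73 + $151.71 + $12.64 + $197.28 + $128.78 = $1366.32
Net pay = $2528.47 − $1366.32 = $1162.15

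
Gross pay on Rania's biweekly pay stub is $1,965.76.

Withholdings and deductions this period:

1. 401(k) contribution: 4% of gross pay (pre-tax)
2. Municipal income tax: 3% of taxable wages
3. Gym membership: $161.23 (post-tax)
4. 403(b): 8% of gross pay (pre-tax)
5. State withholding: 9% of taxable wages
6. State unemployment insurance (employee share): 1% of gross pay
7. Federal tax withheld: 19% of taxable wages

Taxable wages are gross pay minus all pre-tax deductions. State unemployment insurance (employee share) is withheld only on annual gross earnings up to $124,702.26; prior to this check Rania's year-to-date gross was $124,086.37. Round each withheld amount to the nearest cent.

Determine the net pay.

$1,026.21

403(b): $1,965.76 × 0.08 = $157.26
401(k) contribution: $1,965.76 × 0.04 = $78.63
Pre-tax total = $157.26 + $78.63 = $235.89
Taxable wages = $1,965.76 − $235.89 = $1,729.87
State withholding: $1,729.87 × 0.09 = $155.69
Municipal income tax: $1,729.87 × 0.03 = $51.90
Federal tax withheld: $1,729.87 × 0.19 = $328.68
State unemployment insurance (employee share): only $124,702.26 − $124,086.37 = $615.89 of this check is subject → $615.89 × 0.01 = $6.16
Gym membership: $161.23
Total deductions = $157.26 + $78.63 + $155.69 + $51.90 + $328.68 + $6.16 + $161.23 = $939.55
Net pay = $1,965.76 − $939.55 = $1,026.21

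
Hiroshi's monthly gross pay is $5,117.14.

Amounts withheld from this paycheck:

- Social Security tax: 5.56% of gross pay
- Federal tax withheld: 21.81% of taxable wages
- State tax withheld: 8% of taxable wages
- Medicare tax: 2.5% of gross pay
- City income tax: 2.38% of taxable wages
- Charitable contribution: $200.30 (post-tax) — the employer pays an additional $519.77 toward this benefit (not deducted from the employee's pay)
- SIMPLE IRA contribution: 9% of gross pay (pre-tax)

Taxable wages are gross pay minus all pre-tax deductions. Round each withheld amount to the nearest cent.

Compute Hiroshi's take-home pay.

SIMPLE IRA contribution: $5,117.14 × 0.09 = $460.54
Taxable wages = $5,117.14 − $460.54 = $4,656.60
City income tax: $4,656.60 × 0.0238 = $110.83
State tax withheld: $4,656.60 × 0.08 = $372.53
Federal tax withheld: $4,656.60 × 0.2181 = $1,015.60
Medicare tax: $5,117.14 × 0.025 = $127.93
Social Security tax: $5,117.14 × 0.0556 = $284.51
Charitable contribution: $200.30
(Employer's $519.77 toward charitable contribution is not withheld from the employee.)
Total deductions = $460.54 + $110.83 + $372.53 + $1,015.60 + $127.93 + $284.51 + $200.30 = $2,572.24
Net pay = $5,117.14 − $2,572.24 = $2,544.90

$2,544.90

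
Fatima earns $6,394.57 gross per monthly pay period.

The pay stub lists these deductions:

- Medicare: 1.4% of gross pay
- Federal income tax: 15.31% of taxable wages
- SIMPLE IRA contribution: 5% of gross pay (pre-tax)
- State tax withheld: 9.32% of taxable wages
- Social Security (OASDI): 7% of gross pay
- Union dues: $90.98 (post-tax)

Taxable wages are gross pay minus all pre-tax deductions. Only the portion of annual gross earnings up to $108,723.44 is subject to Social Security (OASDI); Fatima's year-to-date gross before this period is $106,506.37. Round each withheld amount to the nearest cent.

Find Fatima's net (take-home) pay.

SIMPLE IRA contribution: $6,394.57 × 0.05 = $319.73
Taxable wages = $6,394.57 − $319.73 = $6,074.84
State tax withheld: $6,074.84 × 0.0932 = $566.18
Federal income tax: $6,074.84 × 0.1531 = $930.06
Medicare: $6,394.57 × 0.014 = $89.52
Social Security (OASDI): only $108,723.44 − $106,506.37 = $2,217.07 of this check is subject → $2,217.07 × 0.07 = $155.19
Union dues: $90.98
Total deductions = $319.73 + $566.18 + $930.06 + $89.52 + $155.19 + $90.98 = $2,151.66
Net pay = $6,394.57 − $2,151.66 = $4,242.91

$4,242.91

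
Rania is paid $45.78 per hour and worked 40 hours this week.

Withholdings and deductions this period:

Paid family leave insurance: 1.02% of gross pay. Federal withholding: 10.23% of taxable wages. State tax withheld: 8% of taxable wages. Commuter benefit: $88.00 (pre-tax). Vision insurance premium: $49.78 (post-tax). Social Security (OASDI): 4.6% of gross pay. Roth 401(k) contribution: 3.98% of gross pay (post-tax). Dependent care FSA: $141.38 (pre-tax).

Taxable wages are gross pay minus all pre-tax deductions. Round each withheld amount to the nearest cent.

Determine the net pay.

Gross pay: 40 × $45.78 = $1,831.20
Commuter benefit: $88.00
Dependent care FSA: $141.38
Pre-tax total = $88.00 + $141.38 = $229.38
Taxable wages = $1,831.20 − $229.38 = $1,601.82
State tax withheld: $1,601.82 × 0.08 = $128.15
Federal withholding: $1,601.82 × 0.1023 = $163.87
Paid family leave insurance: $1,831.20 × 0.0102 = $18.68
Social Security (OASDI): $1,831.20 × 0.046 = $84.24
Vision insurance premium: $49.78
Roth 401(k) contribution: $1,831.20 × 0.0398 = $72.88
Total deductions = $88.00 + $141.38 + $128.15 + $163.87 + $18.68 + $84.24 + $49.78 + $72.88 = $746.98
Net pay = $1,831.20 − $746.98 = $1,084.22

$1,084.22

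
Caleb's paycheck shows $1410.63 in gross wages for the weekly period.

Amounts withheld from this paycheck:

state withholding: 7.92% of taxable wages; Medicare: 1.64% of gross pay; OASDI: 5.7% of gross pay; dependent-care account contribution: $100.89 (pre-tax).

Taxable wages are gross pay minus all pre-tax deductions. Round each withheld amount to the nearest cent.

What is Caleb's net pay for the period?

Dependent-care account contribution: $100.89
Taxable wages = $1410.63 − $100.89 = $1309.74
State withholding: $1309.74 × 0.0792 = $103.73
Medicare: $1410.63 × 0.0164 = $23.13
OASDI: $1410.63 × 0.057 = $80.41
Total deductions = $100.89 + $103.73 + $23.13 + $80.41 = $308.16
Net pay = $1410.63 − $308.16 = $1102.47

$1102.47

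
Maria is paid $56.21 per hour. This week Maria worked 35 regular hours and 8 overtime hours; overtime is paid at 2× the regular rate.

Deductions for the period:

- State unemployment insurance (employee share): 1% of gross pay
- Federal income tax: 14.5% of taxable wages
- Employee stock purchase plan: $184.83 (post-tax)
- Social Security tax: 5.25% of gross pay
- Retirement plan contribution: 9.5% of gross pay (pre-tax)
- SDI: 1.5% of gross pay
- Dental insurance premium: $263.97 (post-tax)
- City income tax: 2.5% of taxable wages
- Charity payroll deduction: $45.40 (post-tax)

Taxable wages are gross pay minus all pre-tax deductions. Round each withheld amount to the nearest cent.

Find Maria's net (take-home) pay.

Regular pay: 35 × $56.21 = $1,967.35
Overtime pay: 8 × $56.21 × 2 = $899.36
Gross pay = $1,967.35 + $899.36 = $2,866.71
Retirement plan contribution: $2,866.71 × 0.095 = $272.34
Taxable wages = $2,866.71 − $272.34 = $2,594.37
Federal income tax: $2,594.37 × 0.145 = $376.18
City income tax: $2,594.37 × 0.025 = $64.86
State unemployment insurance (employee share): $2,866.71 × 0.01 = $28.67
SDI: $2,866.71 × 0.015 = $43.00
Social Security tax: $2,866.71 × 0.0525 = $150.50
Charity payroll deduction: $45.40
Dental insurance premium: $263.97
Employee stock purchase plan: $184.83
Total deductions = $272.34 + $376.18 + $64.86 + $28.67 + $43.00 + $150.50 + $45.40 + $263.97 + $184.83 = $1,429.75
Net pay = $2,866.71 − $1,429.75 = $1,436.96

$1,436.96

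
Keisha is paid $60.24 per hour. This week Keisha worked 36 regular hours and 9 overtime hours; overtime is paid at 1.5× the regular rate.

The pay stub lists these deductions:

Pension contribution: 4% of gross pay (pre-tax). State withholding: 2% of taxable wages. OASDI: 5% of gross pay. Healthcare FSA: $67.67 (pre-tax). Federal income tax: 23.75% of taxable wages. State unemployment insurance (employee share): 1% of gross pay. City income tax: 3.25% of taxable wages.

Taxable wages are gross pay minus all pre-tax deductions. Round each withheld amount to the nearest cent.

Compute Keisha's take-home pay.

Regular pay: 36 × $60.24 = $2,168.64
Overtime pay: 9 × $60.24 × 1.5 = $813.24
Gross pay = $2,168.64 + $813.24 = $2,981.88
Healthcare FSA: $67.67
Pension contribution: $2,981.88 × 0.04 = $119.28
Pre-tax total = $67.67 + $119.28 = $186.95
Taxable wages = $2,981.88 − $186.95 = $2,794.93
State withholding: $2,794.93 × 0.02 = $55.90
Federal income tax: $2,794.93 × 0.2375 = $663.80
City income tax: $2,794.93 × 0.0325 = $90.84
OASDI: $2,981.88 × 0.05 = $149.09
State unemployment insurance (employee share): $2,981.88 × 0.01 = $29.82
Total deductions = $67.67 + $119.28 + $55.90 + $663.80 + $90.84 + $149.09 + $29.82 = $1,176.40
Net pay = $2,981.88 − $1,176.40 = $1,805.48

$1,805.48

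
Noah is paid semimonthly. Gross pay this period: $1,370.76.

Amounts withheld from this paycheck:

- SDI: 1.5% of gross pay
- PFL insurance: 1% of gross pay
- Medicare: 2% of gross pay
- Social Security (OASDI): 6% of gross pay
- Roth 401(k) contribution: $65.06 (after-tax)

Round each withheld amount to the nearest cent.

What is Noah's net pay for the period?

$1,161.76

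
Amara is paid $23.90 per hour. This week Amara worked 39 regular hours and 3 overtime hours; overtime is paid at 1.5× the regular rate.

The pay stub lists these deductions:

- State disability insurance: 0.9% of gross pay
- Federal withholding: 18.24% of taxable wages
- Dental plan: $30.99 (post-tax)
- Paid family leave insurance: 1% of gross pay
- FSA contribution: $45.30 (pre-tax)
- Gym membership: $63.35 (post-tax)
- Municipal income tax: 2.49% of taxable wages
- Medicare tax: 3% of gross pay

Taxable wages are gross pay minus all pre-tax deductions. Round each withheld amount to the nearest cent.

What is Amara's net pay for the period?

$642.93

Regular pay: 39 × $23.90 = $932.10
Overtime pay: 3 × $23.90 × 1.5 = $107.55
Gross pay = $932.10 + $107.55 = $1,039.65
FSA contribution: $45.30
Taxable wages = $1,039.65 − $45.30 = $994.35
Federal withholding: $994.35 × 0.1824 = $181.37
Municipal income tax: $994.35 × 0.0249 = $24.76
Medicare tax: $1,039.65 × 0.03 = $31.19
Paid family leave insurance: $1,039.65 × 0.01 = $10.40
State disability insurance: $1,039.65 × 0.009 = $9.36
Dental plan: $30.99
Gym membership: $63.35
Total deductions = $45.30 + $181.37 + $24.76 + $31.19 + $10.40 + $9.36 + $30.99 + $63.35 = $396.72
Net pay = $1,039.65 − $396.72 = $642.93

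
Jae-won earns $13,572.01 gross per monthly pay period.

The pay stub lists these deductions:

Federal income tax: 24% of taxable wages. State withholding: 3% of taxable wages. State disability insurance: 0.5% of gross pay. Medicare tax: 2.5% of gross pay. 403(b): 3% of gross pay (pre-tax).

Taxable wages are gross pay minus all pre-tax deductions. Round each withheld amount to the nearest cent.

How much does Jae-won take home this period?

$9,203.18

403(b): $13,572.01 × 0.03 = $407.16
Taxable wages = $13,572.01 − $407.16 = $13,164.85
Federal income tax: $13,164.85 × 0.24 = $3,159.56
State withholding: $13,164.85 × 0.03 = $394.95
State disability insurance: $13,572.01 × 0.005 = $67.86
Medicare tax: $13,572.01 × 0.025 = $339.30
Total deductions = $407.16 + $3,159.56 + $394.95 + $67.86 + $339.30 = $4,368.83
Net pay = $13,572.01 − $4,368.83 = $9,203.18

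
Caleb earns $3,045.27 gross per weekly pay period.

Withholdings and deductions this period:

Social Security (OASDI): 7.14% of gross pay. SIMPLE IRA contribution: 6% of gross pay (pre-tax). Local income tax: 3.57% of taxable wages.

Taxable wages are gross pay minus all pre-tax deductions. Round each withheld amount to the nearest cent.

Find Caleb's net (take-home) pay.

$2,542.93

SIMPLE IRA contribution: $3,045.27 × 0.06 = $182.72
Taxable wages = $3,045.27 − $182.72 = $2,862.55
Local income tax: $2,862.55 × 0.0357 = $102.19
Social Security (OASDI): $3,045.27 × 0.0714 = $217.43
Total deductions = $182.72 + $102.19 + $217.43 = $502.34
Net pay = $3,045.27 − $502.34 = $2,542.93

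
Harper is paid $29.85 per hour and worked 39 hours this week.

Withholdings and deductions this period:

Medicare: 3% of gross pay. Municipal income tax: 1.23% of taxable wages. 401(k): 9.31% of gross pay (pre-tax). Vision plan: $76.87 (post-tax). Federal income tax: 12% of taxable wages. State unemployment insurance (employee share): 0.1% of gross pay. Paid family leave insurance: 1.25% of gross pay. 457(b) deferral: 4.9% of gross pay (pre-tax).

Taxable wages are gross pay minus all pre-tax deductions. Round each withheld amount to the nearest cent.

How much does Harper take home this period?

Gross pay: 39 × $29.85 = $1,164.15
401(k): $1,164.15 × 0.0931 = $108.38
457(b) deferral: $1,164.15 × 0.049 = $57.04
Pre-tax total = $108.38 + $57.04 = $165.42
Taxable wages = $1,164.15 − $165.42 = $998.73
Municipal income tax: $998.73 × 0.0123 = $12.28
Federal income tax: $998.73 × 0.12 = $119.85
Paid family leave insurance: $1,164.15 × 0.0125 = $14.55
State unemployment insurance (employee share): $1,164.15 × 0.001 = $1.16
Medicare: $1,164.15 × 0.03 = $34.92
Vision plan: $76.87
Total deductions = $108.38 + $57.04 + $12.28 + $119.85 + $14.55 + $1.16 + $34.92 + $76.87 = $425.05
Net pay = $1,164.15 − $425.05 = $739.10

$739.10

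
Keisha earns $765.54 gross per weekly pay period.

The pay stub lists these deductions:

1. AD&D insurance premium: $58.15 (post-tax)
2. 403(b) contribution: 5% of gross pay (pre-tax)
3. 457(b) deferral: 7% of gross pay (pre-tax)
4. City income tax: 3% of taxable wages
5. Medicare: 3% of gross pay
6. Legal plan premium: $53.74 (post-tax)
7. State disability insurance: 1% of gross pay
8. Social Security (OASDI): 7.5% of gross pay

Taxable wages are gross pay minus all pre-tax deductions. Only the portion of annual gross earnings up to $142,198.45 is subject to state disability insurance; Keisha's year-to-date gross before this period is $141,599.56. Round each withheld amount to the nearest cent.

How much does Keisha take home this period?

$455.19

457(b) deferral: $765.54 × 0.07 = $53.59
403(b) contribution: $765.54 × 0.05 = $38.28
Pre-tax total = $53.59 + $38.28 = $91.87
Taxable wages = $765.54 − $91.87 = $673.67
City income tax: $673.67 × 0.03 = $20.21
Medicare: $765.54 × 0.03 = $22.97
Social Security (OASDI): $765.54 × 0.075 = $57.42
State disability insurance: only $142,198.45 − $141,599.56 = $598.89 of this check is subject → $598.89 × 0.01 = $5.99
Legal plan premium: $53.74
AD&D insurance premium: $58.15
Total deductions = $53.59 + $38.28 + $20.21 + $22.97 + $57.42 + $5.99 + $53.74 + $58.15 = $310.35
Net pay = $765.54 − $310.35 = $455.19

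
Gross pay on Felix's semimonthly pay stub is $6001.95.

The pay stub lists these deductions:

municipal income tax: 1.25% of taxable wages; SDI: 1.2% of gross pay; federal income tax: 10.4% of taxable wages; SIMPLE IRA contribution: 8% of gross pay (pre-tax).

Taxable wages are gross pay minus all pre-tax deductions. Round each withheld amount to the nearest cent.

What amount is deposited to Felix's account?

$4806.48

SIMPLE IRA contribution: $6001.95 × 0.08 = $480.16
Taxable wages = $6001.95 − $480.16 = $5521.79
Municipal income tax: $5521.79 × 0.0125 = $69.02
Federal income tax: $5521.79 × 0.104 = $574.27
SDI: $6001.95 × 0.012 = $72.02
Total deductions = $480.16 + $69.02 + $574.27 + $72.02 = $1195.47
Net pay = $6001.95 − $1195.47 = $4806.48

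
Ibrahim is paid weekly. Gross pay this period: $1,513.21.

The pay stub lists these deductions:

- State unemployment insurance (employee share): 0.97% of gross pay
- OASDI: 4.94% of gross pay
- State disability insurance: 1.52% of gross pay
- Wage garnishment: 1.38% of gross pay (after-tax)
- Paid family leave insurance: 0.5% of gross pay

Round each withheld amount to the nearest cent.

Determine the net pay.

OASDI: $1,513.21 × 0.0494 = $74.75
Paid family leave insurance: $1,513.21 × 0.005 = $7.57
State unemployment insurance (employee share): $1,513.21 × 0.0097 = $14.68
State disability insurance: $1,513.21 × 0.0152 = $23.00
Wage garnishment: $1,513.21 × 0.0138 = $20.88
Total deductions = $74.75 + $7.57 + $14.68 + $23.00 + $20.88 = $140.88
Net pay = $1,513.21 − $140.88 = $1,372.33

$1,372.33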